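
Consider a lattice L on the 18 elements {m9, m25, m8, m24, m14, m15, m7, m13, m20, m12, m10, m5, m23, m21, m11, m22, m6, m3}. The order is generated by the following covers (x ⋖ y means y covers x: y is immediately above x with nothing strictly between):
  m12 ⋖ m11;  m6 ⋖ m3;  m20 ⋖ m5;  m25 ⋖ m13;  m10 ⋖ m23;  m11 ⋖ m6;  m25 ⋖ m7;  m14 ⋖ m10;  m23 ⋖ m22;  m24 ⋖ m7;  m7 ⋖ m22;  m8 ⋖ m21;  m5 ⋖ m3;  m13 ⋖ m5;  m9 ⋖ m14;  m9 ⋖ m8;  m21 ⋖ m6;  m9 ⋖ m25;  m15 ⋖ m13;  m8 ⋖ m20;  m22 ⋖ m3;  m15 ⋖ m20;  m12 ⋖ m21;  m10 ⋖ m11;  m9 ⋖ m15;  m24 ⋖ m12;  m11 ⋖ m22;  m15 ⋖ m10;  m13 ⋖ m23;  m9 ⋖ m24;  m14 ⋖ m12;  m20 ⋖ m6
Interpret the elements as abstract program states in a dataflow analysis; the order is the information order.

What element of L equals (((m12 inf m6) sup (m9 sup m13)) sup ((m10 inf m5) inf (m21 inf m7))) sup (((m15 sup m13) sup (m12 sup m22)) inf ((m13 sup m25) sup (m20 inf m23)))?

m22

m12 ∧ m6 = m12
m9 ∨ m13 = m13
m12 ∨ m13 = m22
m10 ∧ m5 = m15
m21 ∧ m7 = m24
m15 ∧ m24 = m9
m22 ∨ m9 = m22
m15 ∨ m13 = m13
m12 ∨ m22 = m22
m13 ∨ m22 = m22
m13 ∨ m25 = m13
m20 ∧ m23 = m15
m13 ∨ m15 = m13
m22 ∧ m13 = m13
m22 ∨ m13 = m22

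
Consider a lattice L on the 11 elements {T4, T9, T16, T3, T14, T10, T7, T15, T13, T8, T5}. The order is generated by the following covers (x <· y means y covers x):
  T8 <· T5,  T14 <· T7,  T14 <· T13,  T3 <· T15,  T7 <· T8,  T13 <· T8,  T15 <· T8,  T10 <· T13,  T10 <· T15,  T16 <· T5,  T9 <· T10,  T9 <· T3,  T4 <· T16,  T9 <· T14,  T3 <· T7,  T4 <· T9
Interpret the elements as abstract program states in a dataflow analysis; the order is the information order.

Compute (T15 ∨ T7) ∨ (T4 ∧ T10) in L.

T8

T15 ∨ T7 = T8
T4 ∧ T10 = T4
T8 ∨ T4 = T8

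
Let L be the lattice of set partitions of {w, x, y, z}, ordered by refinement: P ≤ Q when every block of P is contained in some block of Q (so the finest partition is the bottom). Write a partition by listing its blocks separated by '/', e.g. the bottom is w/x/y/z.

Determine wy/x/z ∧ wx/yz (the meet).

The meet (common refinement) of wy/x/z and wx/yz intersects blocks pairwise, giving w/x/y/z.

w/x/y/z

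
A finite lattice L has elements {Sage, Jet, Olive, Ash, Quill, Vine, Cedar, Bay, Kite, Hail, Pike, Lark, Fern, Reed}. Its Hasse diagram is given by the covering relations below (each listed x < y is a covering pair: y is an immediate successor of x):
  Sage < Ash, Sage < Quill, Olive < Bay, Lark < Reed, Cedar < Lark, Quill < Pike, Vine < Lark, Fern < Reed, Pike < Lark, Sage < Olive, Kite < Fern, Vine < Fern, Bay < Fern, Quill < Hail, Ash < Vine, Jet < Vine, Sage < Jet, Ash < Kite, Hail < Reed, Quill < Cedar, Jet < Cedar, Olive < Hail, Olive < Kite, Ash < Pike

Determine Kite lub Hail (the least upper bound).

Common upper bounds of {Kite, Hail}: Reed.
The least among these is Reed.

Reed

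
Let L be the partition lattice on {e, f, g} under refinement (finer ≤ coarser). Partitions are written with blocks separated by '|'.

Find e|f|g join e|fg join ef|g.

efg

The join of e|f|g, e|fg, ef|g merges any blocks that overlap across the partitions, giving efg.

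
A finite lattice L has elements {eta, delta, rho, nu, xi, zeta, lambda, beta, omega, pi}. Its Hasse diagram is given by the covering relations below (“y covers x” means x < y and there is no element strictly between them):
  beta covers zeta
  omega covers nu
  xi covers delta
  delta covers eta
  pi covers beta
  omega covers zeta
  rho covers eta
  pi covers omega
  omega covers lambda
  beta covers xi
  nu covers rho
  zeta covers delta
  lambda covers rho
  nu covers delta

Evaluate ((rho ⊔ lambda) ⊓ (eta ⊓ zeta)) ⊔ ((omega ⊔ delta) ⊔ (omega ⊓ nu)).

rho ∨ lambda = lambda
eta ∧ zeta = eta
lambda ∧ eta = eta
omega ∨ delta = omega
omega ∧ nu = nu
omega ∨ nu = omega
eta ∨ omega = omega

omega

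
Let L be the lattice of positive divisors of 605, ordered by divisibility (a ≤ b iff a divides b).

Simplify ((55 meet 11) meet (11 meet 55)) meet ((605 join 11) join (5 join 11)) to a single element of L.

55 ∧ 11 = 11
11 ∧ 55 = 11
11 ∧ 11 = 11
605 ∨ 11 = 605
5 ∨ 11 = 55
605 ∨ 55 = 605
11 ∧ 605 = 11

11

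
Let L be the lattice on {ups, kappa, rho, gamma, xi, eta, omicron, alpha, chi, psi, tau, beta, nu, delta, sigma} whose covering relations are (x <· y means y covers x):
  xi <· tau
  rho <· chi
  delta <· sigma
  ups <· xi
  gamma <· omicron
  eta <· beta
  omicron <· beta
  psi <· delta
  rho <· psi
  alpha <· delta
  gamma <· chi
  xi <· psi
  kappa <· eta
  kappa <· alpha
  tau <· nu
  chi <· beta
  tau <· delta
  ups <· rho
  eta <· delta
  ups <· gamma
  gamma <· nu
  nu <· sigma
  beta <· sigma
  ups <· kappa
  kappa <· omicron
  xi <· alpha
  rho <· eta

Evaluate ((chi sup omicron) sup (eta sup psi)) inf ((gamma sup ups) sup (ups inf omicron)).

gamma

chi ∨ omicron = beta
eta ∨ psi = delta
beta ∨ delta = sigma
gamma ∨ ups = gamma
ups ∧ omicron = ups
gamma ∨ ups = gamma
sigma ∧ gamma = gamma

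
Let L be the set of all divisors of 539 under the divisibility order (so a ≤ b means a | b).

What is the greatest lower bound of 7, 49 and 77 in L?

In the divisibility order, the meet is the greatest common divisor: gcd(7, 49, 77) = 7.

7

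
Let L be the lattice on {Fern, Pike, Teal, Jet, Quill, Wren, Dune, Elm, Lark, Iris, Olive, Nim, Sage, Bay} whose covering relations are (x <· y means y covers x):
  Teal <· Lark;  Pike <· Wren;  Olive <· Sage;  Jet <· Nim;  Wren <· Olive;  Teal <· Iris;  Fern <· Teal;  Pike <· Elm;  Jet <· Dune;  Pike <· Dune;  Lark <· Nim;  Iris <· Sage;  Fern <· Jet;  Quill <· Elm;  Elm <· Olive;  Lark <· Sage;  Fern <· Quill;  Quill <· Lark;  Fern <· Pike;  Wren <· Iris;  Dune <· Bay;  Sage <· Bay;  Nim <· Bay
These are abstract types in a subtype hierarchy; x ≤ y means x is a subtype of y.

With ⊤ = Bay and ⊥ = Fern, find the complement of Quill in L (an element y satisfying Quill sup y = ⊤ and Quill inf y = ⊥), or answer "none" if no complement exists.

Dune

Need y with Quill ∨ y = Bay and Quill ∧ y = Fern.
Checking each element gives: Dune.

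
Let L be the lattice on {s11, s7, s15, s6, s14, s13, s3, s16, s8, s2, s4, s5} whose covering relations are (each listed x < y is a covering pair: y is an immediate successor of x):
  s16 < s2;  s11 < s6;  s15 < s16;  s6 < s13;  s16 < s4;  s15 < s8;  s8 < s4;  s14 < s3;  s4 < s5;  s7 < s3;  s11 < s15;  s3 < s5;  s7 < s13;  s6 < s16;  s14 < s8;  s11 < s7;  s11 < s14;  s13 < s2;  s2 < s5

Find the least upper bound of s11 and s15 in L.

s15

Common upper bounds of {s11, s15}: s15, s16, s2, s4, s5, s8.
The least among these is s15.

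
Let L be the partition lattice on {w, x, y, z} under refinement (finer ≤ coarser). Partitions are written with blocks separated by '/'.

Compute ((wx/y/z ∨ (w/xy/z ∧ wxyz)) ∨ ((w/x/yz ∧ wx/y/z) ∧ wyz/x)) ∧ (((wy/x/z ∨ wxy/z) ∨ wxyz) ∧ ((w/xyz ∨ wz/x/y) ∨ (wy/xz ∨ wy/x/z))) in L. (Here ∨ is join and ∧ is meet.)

w/xy/z ∧ wxyz = w/xy/z
wx/y/z ∨ w/xy/z = wxy/z
w/x/yz ∧ wx/y/z = w/x/y/z
w/x/y/z ∧ wyz/x = w/x/y/z
wxy/z ∨ w/x/y/z = wxy/z
wy/x/z ∨ wxy/z = wxy/z
wxy/z ∨ wxyz = wxyz
w/xyz ∨ wz/x/y = wxyz
wy/xz ∨ wy/x/z = wy/xz
wxyz ∨ wy/xz = wxyz
wxyz ∧ wxyz = wxyz
wxy/z ∧ wxyz = wxy/z

wxy/z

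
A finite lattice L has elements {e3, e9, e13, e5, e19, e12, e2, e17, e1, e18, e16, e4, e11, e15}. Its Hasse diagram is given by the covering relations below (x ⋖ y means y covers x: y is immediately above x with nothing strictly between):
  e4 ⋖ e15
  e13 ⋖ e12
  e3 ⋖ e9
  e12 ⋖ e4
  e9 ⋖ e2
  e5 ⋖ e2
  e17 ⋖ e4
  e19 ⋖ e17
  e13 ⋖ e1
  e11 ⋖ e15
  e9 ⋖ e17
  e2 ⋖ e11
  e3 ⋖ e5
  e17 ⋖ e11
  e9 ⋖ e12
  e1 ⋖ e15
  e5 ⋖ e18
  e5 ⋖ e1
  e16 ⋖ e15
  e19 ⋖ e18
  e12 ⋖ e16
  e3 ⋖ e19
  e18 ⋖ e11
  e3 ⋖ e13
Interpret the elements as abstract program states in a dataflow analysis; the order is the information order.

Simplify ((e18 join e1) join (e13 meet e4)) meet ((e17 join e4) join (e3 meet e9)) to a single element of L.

e4

e18 ∨ e1 = e15
e13 ∧ e4 = e13
e15 ∨ e13 = e15
e17 ∨ e4 = e4
e3 ∧ e9 = e3
e4 ∨ e3 = e4
e15 ∧ e4 = e4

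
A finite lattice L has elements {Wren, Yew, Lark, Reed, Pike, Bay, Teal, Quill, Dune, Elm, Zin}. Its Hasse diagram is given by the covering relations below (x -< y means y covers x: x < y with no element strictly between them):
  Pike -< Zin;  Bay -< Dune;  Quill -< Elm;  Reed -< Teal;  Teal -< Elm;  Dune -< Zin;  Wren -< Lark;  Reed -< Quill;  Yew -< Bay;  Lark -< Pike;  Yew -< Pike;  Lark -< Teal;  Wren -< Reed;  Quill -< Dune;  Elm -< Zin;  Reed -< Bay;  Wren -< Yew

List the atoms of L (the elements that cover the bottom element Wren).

The atoms are exactly the elements that cover Wren: Lark, Reed, Yew.

Lark, Reed, Yew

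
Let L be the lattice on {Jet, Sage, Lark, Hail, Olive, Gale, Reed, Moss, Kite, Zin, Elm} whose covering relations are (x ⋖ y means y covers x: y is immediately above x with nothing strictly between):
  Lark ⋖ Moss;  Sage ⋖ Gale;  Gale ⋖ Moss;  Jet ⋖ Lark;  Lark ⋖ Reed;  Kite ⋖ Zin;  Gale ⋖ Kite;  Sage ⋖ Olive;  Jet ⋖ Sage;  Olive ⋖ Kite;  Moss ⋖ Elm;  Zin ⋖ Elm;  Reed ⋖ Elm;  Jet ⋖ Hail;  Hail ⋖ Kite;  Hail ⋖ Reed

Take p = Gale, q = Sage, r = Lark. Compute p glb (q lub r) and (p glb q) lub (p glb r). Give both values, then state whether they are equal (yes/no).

Gale; Sage; no

q lub r = Moss, so p glb (q lub r) = Gale glb Moss = Gale.
p glb q = Sage and p glb r = Jet, so (p glb q) lub (p glb r) = Sage lub Jet = Sage.
Equal: no.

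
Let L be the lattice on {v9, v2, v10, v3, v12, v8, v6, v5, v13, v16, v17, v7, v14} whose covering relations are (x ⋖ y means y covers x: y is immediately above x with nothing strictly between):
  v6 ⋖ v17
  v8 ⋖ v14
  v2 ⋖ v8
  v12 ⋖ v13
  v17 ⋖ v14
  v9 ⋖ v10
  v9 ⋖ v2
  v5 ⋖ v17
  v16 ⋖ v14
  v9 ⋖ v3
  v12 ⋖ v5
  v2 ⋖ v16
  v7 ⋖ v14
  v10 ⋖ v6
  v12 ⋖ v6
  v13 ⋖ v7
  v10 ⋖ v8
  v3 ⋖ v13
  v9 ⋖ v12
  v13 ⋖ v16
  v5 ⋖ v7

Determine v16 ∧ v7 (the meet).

Common lower bounds of {v16, v7}: v12, v13, v3, v9.
The greatest among these is v13.

v13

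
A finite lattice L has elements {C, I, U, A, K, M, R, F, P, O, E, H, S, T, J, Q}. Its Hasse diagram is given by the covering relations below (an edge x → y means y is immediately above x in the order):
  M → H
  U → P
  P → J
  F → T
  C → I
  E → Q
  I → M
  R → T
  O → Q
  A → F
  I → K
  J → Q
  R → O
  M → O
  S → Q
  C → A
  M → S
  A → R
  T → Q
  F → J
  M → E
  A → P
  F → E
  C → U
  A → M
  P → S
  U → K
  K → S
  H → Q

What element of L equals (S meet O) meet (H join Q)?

M

S ∧ O = M
H ∨ Q = Q
M ∧ Q = M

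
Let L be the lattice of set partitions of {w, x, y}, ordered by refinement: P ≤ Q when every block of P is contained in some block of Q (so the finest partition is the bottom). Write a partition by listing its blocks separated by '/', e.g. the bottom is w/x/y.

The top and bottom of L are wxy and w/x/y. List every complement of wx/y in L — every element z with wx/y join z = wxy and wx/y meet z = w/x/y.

Need z with wx/y ∨ z = wxy and wx/y ∧ z = w/x/y.
Checking each element gives: w/xy, wy/x.

w/xy, wy/x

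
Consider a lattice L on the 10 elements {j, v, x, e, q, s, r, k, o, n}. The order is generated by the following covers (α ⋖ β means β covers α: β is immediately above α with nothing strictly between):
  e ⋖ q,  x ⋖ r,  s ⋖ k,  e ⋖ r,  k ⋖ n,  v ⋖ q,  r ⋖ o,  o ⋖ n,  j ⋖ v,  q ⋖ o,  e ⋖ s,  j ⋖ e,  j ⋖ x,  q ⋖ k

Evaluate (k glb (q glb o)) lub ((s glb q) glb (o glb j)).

q

q ∧ o = q
k ∧ q = q
s ∧ q = e
o ∧ j = j
e ∧ j = j
q ∨ j = q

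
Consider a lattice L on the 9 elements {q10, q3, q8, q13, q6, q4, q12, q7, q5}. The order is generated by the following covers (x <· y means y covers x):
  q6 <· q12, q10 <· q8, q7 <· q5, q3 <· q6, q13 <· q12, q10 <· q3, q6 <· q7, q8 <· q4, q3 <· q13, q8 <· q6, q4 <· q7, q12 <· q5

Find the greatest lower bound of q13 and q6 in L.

Common lower bounds of {q13, q6}: q10, q3.
The greatest among these is q3.

q3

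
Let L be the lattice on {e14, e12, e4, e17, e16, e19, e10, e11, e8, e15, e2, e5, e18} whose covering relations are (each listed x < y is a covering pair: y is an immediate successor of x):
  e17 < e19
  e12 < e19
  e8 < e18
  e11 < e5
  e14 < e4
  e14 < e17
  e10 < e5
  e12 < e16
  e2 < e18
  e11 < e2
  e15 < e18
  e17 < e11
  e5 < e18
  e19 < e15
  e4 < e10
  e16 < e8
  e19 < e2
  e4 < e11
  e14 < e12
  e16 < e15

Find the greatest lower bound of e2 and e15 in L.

Common lower bounds of {e2, e15}: e12, e14, e17, e19.
The greatest among these is e19.

e19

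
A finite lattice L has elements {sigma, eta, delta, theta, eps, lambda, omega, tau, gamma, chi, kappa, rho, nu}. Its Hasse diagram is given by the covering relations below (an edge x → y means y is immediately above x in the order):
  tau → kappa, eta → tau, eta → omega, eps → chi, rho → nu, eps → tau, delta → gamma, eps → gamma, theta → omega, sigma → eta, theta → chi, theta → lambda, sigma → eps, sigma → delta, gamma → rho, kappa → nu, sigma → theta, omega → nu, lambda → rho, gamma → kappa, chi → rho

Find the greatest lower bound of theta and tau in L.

Common lower bounds of {theta, tau}: sigma.
The greatest among these is sigma.

sigma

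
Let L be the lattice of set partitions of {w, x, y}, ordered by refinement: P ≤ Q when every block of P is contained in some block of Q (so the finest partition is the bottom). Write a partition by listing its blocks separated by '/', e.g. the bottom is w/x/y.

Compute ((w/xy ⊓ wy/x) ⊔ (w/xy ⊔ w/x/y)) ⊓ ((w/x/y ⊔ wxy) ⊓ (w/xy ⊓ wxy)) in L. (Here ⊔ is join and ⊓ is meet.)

w/xy

w/xy ∧ wy/x = w/x/y
w/xy ∨ w/x/y = w/xy
w/x/y ∨ w/xy = w/xy
w/x/y ∨ wxy = wxy
w/xy ∧ wxy = w/xy
wxy ∧ w/xy = w/xy
w/xy ∧ w/xy = w/xy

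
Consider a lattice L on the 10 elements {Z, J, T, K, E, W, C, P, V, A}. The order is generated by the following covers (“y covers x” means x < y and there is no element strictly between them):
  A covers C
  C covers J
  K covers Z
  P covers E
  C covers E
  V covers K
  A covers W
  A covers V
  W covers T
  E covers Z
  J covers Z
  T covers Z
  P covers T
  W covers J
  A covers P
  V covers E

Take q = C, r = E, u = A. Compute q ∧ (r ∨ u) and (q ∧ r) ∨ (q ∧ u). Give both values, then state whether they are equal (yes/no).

r ∨ u = A, so q ∧ (r ∨ u) = C ∧ A = C.
q ∧ r = E and q ∧ u = C, so (q ∧ r) ∨ (q ∧ u) = E ∨ C = C.
Equal: yes.

C; C; yes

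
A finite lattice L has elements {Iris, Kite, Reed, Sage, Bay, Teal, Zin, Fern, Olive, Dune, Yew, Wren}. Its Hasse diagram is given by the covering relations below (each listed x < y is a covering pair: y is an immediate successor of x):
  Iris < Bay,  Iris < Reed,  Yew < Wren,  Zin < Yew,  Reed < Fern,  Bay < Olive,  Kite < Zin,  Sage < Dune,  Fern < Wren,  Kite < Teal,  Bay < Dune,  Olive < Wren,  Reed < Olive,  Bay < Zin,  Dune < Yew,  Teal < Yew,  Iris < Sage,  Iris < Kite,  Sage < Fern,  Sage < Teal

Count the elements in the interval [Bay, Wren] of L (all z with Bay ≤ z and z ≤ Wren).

The interval [Bay, Wren] = {Bay, Dune, Olive, Wren, Yew, Zin}, which has 6 elements.

6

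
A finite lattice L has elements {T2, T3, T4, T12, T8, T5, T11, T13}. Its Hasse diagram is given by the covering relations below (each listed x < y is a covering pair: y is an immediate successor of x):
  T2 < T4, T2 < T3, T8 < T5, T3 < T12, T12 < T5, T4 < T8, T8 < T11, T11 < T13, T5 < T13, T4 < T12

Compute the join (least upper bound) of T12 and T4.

Common upper bounds of {T12, T4}: T12, T13, T5.
The least among these is T12.

T12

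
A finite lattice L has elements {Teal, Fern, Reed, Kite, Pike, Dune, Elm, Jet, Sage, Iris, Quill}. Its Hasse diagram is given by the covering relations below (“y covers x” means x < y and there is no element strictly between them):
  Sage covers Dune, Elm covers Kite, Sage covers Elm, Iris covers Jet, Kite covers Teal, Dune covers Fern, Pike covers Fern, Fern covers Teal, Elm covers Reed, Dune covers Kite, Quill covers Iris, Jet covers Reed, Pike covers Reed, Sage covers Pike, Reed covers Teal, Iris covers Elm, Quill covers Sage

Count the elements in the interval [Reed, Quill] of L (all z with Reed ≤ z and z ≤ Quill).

7

The interval [Reed, Quill] = {Elm, Iris, Jet, Pike, Quill, Reed, Sage}, which has 7 elements.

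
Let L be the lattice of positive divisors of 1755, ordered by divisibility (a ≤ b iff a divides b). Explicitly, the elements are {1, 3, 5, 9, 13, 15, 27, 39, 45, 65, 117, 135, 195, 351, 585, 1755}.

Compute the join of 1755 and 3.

In the divisibility order, the join is the least common multiple: lcm(1755, 3) = 1755.

1755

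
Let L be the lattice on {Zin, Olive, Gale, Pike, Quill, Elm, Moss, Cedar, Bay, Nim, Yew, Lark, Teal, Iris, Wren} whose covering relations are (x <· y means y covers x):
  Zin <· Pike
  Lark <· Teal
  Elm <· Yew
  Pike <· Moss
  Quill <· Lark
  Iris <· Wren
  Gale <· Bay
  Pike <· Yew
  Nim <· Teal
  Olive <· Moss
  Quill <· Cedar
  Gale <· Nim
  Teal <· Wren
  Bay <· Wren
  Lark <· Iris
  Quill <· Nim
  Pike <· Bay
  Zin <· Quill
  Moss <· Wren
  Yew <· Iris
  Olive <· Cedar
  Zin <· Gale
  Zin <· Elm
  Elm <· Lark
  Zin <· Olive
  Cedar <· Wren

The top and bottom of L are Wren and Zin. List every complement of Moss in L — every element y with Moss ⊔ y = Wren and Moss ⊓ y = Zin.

Elm, Gale, Lark, Nim, Quill, Teal

Need y with Moss ∨ y = Wren and Moss ∧ y = Zin.
Checking each element gives: Elm, Gale, Lark, Nim, Quill, Teal.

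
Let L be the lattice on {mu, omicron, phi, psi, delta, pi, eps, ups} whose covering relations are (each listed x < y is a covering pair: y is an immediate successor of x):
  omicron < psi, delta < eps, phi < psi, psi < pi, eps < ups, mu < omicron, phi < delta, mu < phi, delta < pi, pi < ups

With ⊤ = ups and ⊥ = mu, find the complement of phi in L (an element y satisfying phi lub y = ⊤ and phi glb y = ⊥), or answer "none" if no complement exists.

none

For every candidate y, either phi ∨ y ≠ ups or phi ∧ y ≠ mu; no complement exists.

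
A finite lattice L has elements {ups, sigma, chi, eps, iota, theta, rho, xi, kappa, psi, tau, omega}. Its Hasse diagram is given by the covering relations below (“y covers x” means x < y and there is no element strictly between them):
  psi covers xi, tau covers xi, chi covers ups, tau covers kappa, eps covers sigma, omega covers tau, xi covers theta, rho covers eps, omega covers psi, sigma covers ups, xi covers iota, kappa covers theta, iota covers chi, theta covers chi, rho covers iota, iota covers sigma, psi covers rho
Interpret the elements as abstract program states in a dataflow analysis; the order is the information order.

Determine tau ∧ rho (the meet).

iota

Common lower bounds of {tau, rho}: chi, iota, sigma, ups.
The greatest among these is iota.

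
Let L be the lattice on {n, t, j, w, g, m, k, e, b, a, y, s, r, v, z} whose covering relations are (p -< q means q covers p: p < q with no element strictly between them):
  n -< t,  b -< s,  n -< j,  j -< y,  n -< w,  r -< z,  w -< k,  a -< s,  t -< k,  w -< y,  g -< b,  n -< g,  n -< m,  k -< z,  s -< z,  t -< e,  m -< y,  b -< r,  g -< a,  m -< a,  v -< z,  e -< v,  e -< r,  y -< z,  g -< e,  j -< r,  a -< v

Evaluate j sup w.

j ∨ w = y

y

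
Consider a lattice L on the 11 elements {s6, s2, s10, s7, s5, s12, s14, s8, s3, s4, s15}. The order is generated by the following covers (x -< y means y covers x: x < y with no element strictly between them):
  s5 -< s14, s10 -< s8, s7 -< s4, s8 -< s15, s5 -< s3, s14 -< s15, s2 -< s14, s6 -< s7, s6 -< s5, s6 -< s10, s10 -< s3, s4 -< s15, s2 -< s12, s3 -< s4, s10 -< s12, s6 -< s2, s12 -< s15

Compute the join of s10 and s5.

s3

Common upper bounds of {s10, s5}: s15, s3, s4.
The least among these is s3.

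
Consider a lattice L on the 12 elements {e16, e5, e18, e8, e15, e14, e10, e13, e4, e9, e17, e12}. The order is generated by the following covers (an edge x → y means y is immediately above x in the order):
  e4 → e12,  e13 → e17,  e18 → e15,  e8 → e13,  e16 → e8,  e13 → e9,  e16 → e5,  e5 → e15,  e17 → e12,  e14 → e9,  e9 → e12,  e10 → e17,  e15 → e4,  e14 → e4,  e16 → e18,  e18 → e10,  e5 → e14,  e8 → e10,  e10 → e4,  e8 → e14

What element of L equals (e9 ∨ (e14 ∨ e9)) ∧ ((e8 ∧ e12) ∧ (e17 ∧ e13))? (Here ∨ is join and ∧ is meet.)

e14 ∨ e9 = e9
e9 ∨ e9 = e9
e8 ∧ e12 = e8
e17 ∧ e13 = e13
e8 ∧ e13 = e8
e9 ∧ e8 = e8

e8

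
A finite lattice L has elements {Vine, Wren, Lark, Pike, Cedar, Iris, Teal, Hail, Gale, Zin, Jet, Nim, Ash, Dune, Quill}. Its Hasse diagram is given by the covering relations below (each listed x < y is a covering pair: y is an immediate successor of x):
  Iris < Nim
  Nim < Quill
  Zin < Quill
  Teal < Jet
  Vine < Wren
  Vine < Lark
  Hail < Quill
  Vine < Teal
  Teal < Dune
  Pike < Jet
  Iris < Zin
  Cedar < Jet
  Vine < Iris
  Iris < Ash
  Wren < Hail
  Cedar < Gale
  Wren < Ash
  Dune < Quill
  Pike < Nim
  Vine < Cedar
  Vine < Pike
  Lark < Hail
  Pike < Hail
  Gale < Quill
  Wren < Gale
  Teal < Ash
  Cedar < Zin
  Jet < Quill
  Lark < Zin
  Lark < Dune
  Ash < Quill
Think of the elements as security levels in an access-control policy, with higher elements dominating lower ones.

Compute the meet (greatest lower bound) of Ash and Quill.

Common lower bounds of {Ash, Quill}: Ash, Iris, Teal, Vine, Wren.
The greatest among these is Ash.

Ash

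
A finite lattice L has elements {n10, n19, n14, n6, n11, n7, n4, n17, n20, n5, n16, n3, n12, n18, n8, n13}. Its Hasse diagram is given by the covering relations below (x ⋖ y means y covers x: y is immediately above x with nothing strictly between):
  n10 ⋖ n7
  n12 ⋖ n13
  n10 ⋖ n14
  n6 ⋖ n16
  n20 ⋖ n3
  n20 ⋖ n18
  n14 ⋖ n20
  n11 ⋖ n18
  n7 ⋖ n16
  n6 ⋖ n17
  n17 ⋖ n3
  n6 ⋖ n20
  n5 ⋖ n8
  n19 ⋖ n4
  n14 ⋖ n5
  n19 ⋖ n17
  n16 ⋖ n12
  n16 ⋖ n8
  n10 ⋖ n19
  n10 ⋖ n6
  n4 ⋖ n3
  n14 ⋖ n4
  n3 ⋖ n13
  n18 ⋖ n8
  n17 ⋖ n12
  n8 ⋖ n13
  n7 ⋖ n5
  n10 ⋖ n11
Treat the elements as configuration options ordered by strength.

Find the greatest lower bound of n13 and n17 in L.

n17

Common lower bounds of {n13, n17}: n10, n17, n19, n6.
The greatest among these is n17.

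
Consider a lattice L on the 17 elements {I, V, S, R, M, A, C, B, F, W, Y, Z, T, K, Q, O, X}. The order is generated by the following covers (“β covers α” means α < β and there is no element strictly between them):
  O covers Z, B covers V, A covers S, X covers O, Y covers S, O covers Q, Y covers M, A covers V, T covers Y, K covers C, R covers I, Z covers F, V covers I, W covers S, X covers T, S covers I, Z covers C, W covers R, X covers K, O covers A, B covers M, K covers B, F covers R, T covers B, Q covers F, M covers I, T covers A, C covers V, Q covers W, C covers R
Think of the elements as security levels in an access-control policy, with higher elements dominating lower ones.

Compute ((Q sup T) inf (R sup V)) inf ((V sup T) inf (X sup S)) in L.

Q ∨ T = X
R ∨ V = C
X ∧ C = C
V ∨ T = T
X ∨ S = X
T ∧ X = T
C ∧ T = V

V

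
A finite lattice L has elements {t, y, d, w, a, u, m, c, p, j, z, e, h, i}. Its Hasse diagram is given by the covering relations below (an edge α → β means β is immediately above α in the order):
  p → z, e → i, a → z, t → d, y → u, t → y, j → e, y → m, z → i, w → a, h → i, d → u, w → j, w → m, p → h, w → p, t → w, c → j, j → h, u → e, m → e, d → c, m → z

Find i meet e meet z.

Common lower bounds of {i, e, z}: m, t, w, y.
The greatest among these is m.

m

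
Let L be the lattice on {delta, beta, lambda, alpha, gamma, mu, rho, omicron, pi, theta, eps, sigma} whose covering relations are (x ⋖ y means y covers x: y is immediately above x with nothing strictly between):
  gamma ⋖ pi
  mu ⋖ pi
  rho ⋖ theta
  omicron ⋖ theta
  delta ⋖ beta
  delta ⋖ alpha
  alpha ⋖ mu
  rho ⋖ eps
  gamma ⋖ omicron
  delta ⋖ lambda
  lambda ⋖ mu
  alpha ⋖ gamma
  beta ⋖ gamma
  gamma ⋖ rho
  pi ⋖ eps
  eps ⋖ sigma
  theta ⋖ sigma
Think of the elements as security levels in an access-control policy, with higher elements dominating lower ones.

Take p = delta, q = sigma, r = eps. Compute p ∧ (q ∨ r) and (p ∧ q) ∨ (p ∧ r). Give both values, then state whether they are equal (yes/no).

delta; delta; yes

q ∨ r = sigma, so p ∧ (q ∨ r) = delta ∧ sigma = delta.
p ∧ q = delta and p ∧ r = delta, so (p ∧ q) ∨ (p ∧ r) = delta ∨ delta = delta.
Equal: yes.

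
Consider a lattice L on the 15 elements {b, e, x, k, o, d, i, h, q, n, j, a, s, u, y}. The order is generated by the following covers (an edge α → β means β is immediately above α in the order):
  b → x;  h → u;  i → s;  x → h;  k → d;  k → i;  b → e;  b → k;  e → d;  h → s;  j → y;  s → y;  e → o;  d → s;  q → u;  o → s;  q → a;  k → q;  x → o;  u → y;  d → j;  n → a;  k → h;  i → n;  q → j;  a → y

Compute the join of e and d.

Common upper bounds of {e, d}: d, j, s, y.
The least among these is d.

d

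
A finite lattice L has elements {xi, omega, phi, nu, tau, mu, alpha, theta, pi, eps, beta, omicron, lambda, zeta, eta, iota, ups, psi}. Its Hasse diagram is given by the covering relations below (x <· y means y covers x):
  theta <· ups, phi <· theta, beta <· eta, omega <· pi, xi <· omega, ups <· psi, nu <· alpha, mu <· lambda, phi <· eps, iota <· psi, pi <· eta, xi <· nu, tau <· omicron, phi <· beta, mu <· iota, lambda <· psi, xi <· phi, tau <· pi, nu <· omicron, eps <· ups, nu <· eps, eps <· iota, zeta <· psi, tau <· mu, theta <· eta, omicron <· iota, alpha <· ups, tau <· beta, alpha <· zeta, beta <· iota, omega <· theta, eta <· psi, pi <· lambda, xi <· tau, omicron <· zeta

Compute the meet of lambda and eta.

pi

Common lower bounds of {lambda, eta}: omega, pi, tau, xi.
The greatest among these is pi.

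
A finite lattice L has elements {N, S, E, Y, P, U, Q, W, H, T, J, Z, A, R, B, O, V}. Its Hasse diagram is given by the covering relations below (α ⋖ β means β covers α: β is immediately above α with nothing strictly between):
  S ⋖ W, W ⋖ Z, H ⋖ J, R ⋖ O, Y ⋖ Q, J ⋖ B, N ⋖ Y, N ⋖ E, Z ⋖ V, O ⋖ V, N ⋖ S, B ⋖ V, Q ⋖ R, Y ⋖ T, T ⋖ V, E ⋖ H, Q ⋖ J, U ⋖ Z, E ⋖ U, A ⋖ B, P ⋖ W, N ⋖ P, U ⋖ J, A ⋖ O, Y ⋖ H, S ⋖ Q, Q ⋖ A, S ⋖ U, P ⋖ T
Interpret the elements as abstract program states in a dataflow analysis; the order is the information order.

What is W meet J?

S

Common lower bounds of {W, J}: N, S.
The greatest among these is S.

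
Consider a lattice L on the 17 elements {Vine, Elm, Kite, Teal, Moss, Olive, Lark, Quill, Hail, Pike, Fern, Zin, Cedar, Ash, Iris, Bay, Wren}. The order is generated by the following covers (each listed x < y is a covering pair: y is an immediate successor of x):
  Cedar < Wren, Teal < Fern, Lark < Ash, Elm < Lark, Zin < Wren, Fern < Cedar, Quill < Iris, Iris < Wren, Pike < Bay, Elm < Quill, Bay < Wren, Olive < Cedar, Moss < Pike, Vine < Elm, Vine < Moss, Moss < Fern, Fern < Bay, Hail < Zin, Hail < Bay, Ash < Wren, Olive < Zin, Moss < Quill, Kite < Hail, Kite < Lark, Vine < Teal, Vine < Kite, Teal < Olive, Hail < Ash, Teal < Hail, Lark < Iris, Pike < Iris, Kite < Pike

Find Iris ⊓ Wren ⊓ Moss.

Common lower bounds of {Iris, Wren, Moss}: Moss, Vine.
The greatest among these is Moss.

Moss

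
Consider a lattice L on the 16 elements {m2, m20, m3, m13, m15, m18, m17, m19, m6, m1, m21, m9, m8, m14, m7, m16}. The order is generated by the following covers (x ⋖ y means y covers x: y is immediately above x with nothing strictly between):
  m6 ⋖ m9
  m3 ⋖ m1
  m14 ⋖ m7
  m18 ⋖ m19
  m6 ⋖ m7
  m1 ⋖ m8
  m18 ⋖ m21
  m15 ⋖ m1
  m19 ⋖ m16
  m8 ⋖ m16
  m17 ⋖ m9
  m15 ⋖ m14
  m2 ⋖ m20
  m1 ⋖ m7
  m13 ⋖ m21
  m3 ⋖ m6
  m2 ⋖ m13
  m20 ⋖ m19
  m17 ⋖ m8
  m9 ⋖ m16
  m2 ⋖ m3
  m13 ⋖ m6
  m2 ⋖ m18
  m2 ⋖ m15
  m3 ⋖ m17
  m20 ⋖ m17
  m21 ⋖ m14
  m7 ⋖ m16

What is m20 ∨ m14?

Common upper bounds of {m20, m14}: m16.
The least among these is m16.

m16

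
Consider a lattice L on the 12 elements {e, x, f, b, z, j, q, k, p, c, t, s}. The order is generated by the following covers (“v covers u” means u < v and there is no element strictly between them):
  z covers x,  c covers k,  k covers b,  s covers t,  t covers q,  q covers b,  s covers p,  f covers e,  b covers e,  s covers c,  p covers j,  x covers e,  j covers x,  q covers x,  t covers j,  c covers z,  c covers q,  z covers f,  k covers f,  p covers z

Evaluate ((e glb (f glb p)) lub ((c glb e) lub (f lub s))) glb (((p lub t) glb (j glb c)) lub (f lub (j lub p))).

p

f ∧ p = f
e ∧ f = e
c ∧ e = e
f ∨ s = s
e ∨ s = s
e ∨ s = s
p ∨ t = s
j ∧ c = x
s ∧ x = x
j ∨ p = p
f ∨ p = p
x ∨ p = p
s ∧ p = p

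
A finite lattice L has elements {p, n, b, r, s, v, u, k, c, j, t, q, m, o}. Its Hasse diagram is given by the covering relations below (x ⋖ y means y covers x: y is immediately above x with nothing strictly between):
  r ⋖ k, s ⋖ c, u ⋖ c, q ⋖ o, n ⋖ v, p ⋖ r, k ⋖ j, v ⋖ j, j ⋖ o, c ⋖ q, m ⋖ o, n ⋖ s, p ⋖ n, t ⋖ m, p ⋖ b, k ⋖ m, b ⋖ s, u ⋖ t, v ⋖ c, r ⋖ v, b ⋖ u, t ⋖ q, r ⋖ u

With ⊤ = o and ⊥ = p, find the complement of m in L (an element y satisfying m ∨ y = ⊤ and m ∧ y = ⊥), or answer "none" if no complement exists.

n

Need y with m ∨ y = o and m ∧ y = p.
Checking each element gives: n.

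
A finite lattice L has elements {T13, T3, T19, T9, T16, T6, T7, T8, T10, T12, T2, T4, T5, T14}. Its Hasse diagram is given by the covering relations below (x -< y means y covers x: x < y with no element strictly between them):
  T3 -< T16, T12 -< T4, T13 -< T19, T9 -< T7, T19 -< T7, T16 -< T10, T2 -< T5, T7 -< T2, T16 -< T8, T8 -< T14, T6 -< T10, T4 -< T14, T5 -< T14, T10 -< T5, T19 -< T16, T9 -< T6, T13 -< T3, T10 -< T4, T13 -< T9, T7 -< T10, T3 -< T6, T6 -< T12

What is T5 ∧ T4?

T10

Common lower bounds of {T5, T4}: T10, T13, T16, T19, T3, T6, T7, T9.
The greatest among these is T10.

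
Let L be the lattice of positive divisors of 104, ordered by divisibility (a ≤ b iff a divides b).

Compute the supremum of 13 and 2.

26

In the divisibility order, the join is the least common multiple: lcm(13, 2) = 26.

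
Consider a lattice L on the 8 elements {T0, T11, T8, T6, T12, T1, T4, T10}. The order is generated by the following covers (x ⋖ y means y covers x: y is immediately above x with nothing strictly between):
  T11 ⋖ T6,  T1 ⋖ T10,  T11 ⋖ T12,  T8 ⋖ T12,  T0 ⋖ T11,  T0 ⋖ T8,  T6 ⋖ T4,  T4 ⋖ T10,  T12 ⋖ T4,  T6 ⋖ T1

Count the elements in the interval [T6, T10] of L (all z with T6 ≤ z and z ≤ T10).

4

The interval [T6, T10] = {T1, T10, T4, T6}, which has 4 elements.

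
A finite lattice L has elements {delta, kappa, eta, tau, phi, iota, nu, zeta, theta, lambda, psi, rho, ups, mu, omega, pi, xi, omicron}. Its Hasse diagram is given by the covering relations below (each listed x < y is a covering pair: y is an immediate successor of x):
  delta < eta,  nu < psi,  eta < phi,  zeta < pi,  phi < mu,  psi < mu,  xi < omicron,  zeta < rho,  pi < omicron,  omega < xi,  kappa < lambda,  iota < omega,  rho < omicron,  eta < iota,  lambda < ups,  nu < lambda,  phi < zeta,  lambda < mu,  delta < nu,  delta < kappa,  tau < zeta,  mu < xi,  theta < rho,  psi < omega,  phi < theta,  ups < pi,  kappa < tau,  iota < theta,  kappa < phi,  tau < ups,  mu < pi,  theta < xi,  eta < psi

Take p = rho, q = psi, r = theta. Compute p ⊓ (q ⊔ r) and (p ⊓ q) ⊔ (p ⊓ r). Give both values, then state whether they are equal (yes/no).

q ⊔ r = xi, so p ⊓ (q ⊔ r) = rho ⊓ xi = theta.
p ⊓ q = eta and p ⊓ r = theta, so (p ⊓ q) ⊔ (p ⊓ r) = eta ⊔ theta = theta.
Equal: yes.

theta; theta; yes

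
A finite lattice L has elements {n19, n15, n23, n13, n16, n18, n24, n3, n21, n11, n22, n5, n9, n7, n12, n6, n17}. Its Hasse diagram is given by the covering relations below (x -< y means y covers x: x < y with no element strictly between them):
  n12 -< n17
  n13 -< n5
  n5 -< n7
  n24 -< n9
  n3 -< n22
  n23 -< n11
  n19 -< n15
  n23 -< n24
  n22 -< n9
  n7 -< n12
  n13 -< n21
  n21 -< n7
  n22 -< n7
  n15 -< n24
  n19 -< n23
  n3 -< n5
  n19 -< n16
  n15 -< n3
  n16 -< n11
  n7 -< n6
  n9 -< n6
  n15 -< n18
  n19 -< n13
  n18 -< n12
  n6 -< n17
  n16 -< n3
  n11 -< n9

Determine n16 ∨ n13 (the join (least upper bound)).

n5

Common upper bounds of {n16, n13}: n12, n17, n5, n6, n7.
The least among these is n5.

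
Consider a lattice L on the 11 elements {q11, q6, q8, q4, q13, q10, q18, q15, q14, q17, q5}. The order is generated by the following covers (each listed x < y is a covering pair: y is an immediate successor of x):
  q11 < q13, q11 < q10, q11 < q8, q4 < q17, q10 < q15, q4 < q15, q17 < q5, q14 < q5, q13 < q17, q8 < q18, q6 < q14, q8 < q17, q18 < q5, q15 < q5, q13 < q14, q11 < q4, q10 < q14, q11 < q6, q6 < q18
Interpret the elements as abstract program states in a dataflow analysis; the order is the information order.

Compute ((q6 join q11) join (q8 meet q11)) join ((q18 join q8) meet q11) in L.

q6 ∨ q11 = q6
q8 ∧ q11 = q11
q6 ∨ q11 = q6
q18 ∨ q8 = q18
q18 ∧ q11 = q11
q6 ∨ q11 = q6

q6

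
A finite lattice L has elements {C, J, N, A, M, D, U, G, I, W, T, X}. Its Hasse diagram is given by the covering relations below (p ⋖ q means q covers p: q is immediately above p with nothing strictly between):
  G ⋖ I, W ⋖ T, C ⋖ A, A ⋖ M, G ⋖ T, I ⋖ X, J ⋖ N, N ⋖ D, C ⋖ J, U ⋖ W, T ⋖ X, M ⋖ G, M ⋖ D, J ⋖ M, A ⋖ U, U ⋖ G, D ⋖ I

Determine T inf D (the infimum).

Common lower bounds of {T, D}: A, C, J, M.
The greatest among these is M.

M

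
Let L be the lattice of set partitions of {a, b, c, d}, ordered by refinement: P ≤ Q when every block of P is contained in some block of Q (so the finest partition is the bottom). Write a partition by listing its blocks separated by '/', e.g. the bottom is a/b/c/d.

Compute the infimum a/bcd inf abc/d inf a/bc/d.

The meet (common refinement) of a/bcd, abc/d, a/bc/d intersects blocks pairwise, giving a/bc/d.

a/bc/d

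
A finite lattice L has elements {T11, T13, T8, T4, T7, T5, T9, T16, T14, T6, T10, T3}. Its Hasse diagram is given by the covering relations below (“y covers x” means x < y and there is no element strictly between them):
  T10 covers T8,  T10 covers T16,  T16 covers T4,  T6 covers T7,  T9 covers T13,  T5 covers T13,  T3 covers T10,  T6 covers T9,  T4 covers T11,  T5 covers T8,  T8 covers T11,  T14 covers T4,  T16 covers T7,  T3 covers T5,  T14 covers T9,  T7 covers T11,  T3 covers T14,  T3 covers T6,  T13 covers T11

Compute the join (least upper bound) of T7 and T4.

T16

Common upper bounds of {T7, T4}: T10, T16, T3.
The least among these is T16.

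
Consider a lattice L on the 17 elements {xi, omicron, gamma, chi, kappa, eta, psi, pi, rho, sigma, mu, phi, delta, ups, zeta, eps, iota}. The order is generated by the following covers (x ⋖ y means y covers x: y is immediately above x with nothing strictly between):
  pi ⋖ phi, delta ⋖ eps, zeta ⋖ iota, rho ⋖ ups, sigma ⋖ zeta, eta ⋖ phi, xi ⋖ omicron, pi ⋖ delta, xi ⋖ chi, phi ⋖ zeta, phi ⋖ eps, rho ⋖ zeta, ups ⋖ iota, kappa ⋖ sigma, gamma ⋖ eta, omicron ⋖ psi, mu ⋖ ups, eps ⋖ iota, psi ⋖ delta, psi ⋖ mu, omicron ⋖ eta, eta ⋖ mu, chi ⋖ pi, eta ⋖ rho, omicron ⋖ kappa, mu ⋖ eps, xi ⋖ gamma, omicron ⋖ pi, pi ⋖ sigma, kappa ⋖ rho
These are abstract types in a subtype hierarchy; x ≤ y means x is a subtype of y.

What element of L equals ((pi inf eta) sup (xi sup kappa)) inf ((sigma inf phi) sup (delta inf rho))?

pi ∧ eta = omicron
xi ∨ kappa = kappa
omicron ∨ kappa = kappa
sigma ∧ phi = pi
delta ∧ rho = omicron
pi ∨ omicron = pi
kappa ∧ pi = omicron

omicron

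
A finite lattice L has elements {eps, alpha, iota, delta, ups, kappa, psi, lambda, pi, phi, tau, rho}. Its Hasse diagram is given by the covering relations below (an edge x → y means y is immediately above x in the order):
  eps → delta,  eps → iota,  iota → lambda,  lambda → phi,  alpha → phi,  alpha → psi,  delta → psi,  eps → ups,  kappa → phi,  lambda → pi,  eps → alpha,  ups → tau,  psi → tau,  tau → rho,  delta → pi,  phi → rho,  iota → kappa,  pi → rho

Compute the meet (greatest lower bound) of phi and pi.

Common lower bounds of {phi, pi}: eps, iota, lambda.
The greatest among these is lambda.

lambda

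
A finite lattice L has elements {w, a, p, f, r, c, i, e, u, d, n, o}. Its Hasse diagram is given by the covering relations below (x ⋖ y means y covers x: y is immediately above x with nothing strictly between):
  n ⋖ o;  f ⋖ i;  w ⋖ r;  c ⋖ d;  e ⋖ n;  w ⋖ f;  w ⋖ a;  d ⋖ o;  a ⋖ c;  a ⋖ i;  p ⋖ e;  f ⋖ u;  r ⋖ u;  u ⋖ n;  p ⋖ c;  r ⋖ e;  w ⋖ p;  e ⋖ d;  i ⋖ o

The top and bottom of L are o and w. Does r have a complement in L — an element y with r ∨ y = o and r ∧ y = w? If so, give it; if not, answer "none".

Need y with r ∨ y = o and r ∧ y = w.
Checking each element gives: i.

i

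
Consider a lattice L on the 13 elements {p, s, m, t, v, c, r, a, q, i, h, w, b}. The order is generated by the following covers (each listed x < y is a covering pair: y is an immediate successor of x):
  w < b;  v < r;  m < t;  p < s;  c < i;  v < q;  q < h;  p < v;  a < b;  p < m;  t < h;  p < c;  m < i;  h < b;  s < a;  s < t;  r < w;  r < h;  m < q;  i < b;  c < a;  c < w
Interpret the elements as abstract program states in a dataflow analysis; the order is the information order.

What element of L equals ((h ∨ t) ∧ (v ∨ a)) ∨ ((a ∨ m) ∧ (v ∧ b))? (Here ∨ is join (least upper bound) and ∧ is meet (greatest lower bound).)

h

h ∨ t = h
v ∨ a = b
h ∧ b = h
a ∨ m = b
v ∧ b = v
b ∧ v = v
h ∨ v = h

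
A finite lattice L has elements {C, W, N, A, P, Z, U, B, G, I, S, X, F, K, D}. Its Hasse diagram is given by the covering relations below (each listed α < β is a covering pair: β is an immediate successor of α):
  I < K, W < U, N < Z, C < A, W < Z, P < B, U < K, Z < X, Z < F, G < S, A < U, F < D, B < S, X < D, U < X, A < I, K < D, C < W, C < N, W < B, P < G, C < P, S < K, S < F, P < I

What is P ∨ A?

I

Common upper bounds of {P, A}: D, I, K.
The least among these is I.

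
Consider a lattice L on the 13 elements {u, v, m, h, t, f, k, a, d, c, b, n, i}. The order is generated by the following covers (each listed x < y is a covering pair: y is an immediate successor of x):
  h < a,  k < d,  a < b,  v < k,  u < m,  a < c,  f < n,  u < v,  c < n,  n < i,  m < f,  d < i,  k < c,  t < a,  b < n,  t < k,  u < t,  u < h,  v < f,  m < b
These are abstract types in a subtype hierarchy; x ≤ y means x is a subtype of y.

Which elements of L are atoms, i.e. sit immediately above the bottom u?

The atoms are exactly the elements that cover u: h, m, t, v.

h, m, t, v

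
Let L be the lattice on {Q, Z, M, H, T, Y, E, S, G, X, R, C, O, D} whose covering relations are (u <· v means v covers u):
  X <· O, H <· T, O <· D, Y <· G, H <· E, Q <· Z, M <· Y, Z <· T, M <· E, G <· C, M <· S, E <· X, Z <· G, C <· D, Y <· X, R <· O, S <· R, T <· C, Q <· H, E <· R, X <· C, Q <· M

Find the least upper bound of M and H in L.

E

Common upper bounds of {M, H}: C, D, E, O, R, X.
The least among these is E.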